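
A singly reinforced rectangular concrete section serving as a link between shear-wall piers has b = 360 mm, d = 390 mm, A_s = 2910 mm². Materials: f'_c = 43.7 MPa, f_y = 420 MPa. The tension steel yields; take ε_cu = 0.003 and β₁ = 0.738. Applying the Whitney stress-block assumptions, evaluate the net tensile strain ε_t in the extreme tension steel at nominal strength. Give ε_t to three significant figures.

ε_t ≈ 0.00645

a = A_s f_y/(0.85 f'_c b) = 91.40 mm.
β₁ = 0.738, so c = a/β₁ = 91.40/0.738 = 123.85 mm.
From the linear strain diagram with ε_cu = 0.003: ε_t = 0.003 (d − c)/c = 0.003 × (390 − 123.85)/123.85 = 0.00645.
Since ε_t ≥ 0.005, the section is tension-controlled.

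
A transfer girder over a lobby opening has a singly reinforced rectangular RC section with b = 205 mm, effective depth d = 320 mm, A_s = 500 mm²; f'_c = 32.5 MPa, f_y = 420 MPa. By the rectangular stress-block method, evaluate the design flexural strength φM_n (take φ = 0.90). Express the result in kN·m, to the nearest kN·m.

T = A_s f_y = 500 × 420 = 210000 N = 210 kN.
From C = T: a = T/(0.85 f'_c b) = 210000/(0.85 × 32.5 × 205) = 37.08 mm.
M_n = T(d − a/2) = 210 kN × (320 − 18.54) mm = 63.31 kN·m.
φM_n = 0.90 × 63.31 = 56.98 kN·m.

φM_n ≈ 57 kN·m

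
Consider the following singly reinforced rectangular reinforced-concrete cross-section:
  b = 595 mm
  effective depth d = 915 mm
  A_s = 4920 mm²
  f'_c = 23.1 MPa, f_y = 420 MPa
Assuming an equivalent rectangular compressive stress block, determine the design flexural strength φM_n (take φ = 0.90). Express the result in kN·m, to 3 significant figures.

T = A_s f_y = 4920 × 420 = 2066400 N = 2066.4 kN.
From C = T: a = T/(0.85 f'_c b) = 2066400/(0.85 × 23.1 × 595) = 176.88 mm.
M_n = T(d − a/2) = 2066.4 kN × (915 − 88.44) mm = 1708.00 kN·m.
φM_n = 0.90 × 1708.00 = 1537.20 kN·m.

φM_n ≈ 1540 kN·m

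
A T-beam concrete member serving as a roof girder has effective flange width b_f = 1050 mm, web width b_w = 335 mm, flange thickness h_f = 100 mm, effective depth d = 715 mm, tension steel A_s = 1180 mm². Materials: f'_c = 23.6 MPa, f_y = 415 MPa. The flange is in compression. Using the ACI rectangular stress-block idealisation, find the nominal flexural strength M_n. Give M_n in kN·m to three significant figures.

Tension: T = A_s f_y = 1180 × 415 = 489700 N.
Try a within the flange: a = T/(0.85 f'_c b_f) = 489700/(0.85 × 23.6 × 1050) = 23.25 mm.
Since a = 23.25 ≤ h_f = 100 mm, the stress block lies entirely in the flange; analyse as a rectangular beam of width b_f.
M_n = T(d − a/2) = 489700 × (715 − 11.625) = 344.44 × 10⁶ N·mm.
M_n = 344.44 kN·m.

M_n ≈ 344 kN·m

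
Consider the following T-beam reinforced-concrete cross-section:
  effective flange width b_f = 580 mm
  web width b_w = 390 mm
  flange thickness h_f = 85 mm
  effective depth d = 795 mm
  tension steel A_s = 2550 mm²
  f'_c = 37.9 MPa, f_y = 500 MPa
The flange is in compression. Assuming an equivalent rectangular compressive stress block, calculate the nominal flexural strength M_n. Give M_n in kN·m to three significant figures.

M_n ≈ 970 kN·m

Tension: T = A_s f_y = 2550 × 500 = 1275000 N.
Try a within the flange: a = T/(0.85 f'_c b_f) = 1275000/(0.85 × 37.9 × 580) = 68.24 mm.
Since a = 68.24 ≤ h_f = 85 mm, the stress block lies entirely in the flange; analyse as a rectangular beam of width b_f.
M_n = T(d − a/2) = 1275000 × (795 − 34.12) = 970.12 × 10⁶ N·mm.
M_n = 970.12 kN·m.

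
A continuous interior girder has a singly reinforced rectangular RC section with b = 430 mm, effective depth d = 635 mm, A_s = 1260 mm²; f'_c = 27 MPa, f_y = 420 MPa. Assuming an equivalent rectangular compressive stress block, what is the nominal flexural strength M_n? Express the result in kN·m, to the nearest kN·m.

M_n ≈ 322 kN·m

T = A_s f_y = 1260 × 420 = 529200 N = 529.2 kN.
From C = T: a = T/(0.85 f'_c b) = 529200/(0.85 × 27 × 430) = 53.63 mm.
M_n = T(d − a/2) = 529.2 kN × (635 − 26.815) mm = 321.85 kN·m.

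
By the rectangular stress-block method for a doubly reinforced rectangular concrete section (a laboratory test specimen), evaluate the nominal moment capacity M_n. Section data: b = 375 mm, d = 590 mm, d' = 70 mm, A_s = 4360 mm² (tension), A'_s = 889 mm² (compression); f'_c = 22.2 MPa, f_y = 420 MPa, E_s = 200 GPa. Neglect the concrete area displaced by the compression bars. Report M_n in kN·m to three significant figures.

Assume both tension and compression steel yield.
Net tension couple steel: A_s − A'_s = 3471 mm².
a = (A_s − A'_s) f_y / (0.85 f'_c b) = 1457820/(0.85 × 22.2 × 375) = 206.02 mm.
c = a/β₁ = 206.02/0.85 = 242.38 mm; ε'_s = 0.003(c − d')/c = 0.0021 ≥ f_y/E_s = 0.0021, so compression steel does yield.
M_n = (A_s − A'_s) f_y (d − a/2) + A'_s f_y (d − d') = [1457820 × (590 − 103.01) + 373380 × (590 − 70)] × 10⁻⁶ = 709.94 + 194.16 = 904.10 kN·m.

M_n ≈ 904 kN·m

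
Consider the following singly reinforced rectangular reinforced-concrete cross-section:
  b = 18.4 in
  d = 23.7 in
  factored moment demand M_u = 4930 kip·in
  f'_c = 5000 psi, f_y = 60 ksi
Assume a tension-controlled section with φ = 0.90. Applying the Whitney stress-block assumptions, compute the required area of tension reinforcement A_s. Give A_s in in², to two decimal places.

A_s ≈ 4.13 in²

M_n = M_u/φ = 4930/0.90 = 5477.78 kip·in.
From M_n = 0.85 f'_c a b (d − a/2):
a = d − √(d² − 2M_n/(0.85 f'_c b)) = 23.7 − √(23.7² − 2 × 5477.78/(0.85 × 5 × 18.4)) = 3.167 in.
A_s = 0.85 f'_c a b / f_y = 0.85 × 5 × 3.167 × 18.4 / 60 = 4.128 in².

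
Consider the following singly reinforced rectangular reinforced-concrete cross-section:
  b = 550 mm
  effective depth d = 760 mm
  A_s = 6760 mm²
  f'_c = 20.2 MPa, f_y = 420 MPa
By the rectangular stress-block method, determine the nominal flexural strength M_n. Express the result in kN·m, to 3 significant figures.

T = A_s f_y = 6760 × 420 = 2839200 N = 2839.2 kN.
From C = T: a = T/(0.85 f'_c b) = 2839200/(0.85 × 20.2 × 550) = 300.65 mm.
M_n = T(d − a/2) = 2839.2 kN × (760 − 150.325) mm = 1730.99 kN·m.

M_n ≈ 1730 kN·m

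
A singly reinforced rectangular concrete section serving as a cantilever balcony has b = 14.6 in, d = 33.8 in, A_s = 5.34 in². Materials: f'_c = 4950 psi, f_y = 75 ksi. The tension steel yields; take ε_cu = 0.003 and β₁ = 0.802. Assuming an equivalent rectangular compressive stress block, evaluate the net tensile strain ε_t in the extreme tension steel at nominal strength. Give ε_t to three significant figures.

ε_t ≈ 0.00947

a = A_s f_y/(0.85 f'_c b) = 6.520 in.
β₁ = 0.802, so c = a/β₁ = 6.520/0.802 = 8.130 in.
From the linear strain diagram with ε_cu = 0.003: ε_t = 0.003 (d − c)/c = 0.003 × (33.8 − 8.130)/8.130 = 0.00947.
Since ε_t ≥ 0.005, the section is tension-controlled.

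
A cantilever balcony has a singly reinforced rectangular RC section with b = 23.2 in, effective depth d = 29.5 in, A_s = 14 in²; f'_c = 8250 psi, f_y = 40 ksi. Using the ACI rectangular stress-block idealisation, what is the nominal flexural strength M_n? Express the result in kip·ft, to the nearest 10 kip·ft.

T = A_s f_y = 14 × 40 = 560 kips.
a = T/(0.85 f'_c b) = 560/(0.85 × 8.25 × 23.2) = 3.442 in.
M_n = T(d − a/2) = 560 × (29.5 − 1.721) = 15556.2 kip·in = 15556.2/12 = 1296.35 kip·ft.

M_n ≈ 1300 kip·ft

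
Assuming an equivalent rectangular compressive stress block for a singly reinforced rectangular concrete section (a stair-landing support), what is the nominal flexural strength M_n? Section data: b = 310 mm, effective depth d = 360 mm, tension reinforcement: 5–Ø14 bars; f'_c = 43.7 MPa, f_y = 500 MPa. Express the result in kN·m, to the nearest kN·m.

A_s = 5 × 154 = 770 mm².
T = A_s f_y = 770 × 500 = 385000 N = 385 kN.
From C = T: a = T/(0.85 f'_c b) = 385000/(0.85 × 43.7 × 310) = 33.43 mm.
M_n = T(d − a/2) = 385 kN × (360 − 16.715) mm = 132.16 kN·m.

M_n ≈ 132 kN·m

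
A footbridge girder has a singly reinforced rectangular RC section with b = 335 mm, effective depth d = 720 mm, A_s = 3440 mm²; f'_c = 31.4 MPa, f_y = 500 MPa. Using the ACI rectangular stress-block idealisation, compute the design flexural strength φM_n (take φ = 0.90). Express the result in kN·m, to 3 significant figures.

φM_n ≈ 966 kN·m

T = A_s f_y = 3440 × 500 = 1720000 N = 1720 kN.
From C = T: a = T/(0.85 f'_c b) = 1720000/(0.85 × 31.4 × 335) = 192.37 mm.
M_n = T(d − a/2) = 1720 kN × (720 − 96.185) mm = 1072.96 kN·m.
φM_n = 0.90 × 1072.96 = 965.66 kN·m.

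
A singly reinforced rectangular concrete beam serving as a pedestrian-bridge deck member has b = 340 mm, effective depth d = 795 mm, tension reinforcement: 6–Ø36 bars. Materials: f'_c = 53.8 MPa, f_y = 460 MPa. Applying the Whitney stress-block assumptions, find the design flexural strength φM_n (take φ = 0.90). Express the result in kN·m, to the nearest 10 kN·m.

φM_n ≈ 1780 kN·m

A_s = 6 × 1018 = 6108 mm².
T = A_s f_y = 6108 × 460 = 2809680 N = 2809.68 kN.
From C = T: a = T/(0.85 f'_c b) = 2809680/(0.85 × 53.8 × 340) = 180.71 mm.
M_n = T(d − a/2) = 2809.68 kN × (795 − 90.355) mm = 1979.83 kN·m.
φM_n = 0.90 × 1979.83 = 1781.85 kN·m.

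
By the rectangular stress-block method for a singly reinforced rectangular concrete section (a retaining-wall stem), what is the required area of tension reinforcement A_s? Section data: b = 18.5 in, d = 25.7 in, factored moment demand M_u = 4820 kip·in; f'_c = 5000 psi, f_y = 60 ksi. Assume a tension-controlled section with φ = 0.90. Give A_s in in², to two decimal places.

M_n = M_u/φ = 4820/0.90 = 5355.56 kip·in.
From M_n = 0.85 f'_c a b (d − a/2):
a = d − √(d² − 2M_n/(0.85 f'_c b)) = 25.7 − √(25.7² − 2 × 5355.56/(0.85 × 5 × 18.5)) = 2.803 in.
A_s = 0.85 f'_c a b / f_y = 0.85 × 5 × 2.803 × 18.5 / 60 = 3.673 in².

A_s ≈ 3.67 in²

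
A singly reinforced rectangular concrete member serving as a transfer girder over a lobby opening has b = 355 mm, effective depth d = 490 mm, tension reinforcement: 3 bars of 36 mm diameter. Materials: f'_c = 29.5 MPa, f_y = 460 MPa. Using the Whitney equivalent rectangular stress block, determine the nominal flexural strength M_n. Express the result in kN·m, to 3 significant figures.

A_s = 3 × 1018 = 3054 mm².
T = A_s f_y = 3054 × 460 = 1404840 N = 1404.84 kN.
From C = T: a = T/(0.85 f'_c b) = 1404840/(0.85 × 29.5 × 355) = 157.82 mm.
M_n = T(d − a/2) = 1404.84 kN × (490 − 78.91) mm = 577.52 kN·m.

M_n ≈ 578 kN·m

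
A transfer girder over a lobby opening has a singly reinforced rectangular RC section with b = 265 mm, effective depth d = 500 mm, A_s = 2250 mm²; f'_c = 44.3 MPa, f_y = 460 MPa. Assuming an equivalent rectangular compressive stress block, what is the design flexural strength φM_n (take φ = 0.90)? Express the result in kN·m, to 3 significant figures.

φM_n ≈ 417 kN·m

T = A_s f_y = 2250 × 460 = 1035000 N = 1035 kN.
From C = T: a = T/(0.85 f'_c b) = 1035000/(0.85 × 44.3 × 265) = 103.72 mm.
M_n = T(d − a/2) = 1035 kN × (500 − 51.86) mm = 463.82 kN·m.
φM_n = 0.90 × 463.82 = 417.44 kN·m.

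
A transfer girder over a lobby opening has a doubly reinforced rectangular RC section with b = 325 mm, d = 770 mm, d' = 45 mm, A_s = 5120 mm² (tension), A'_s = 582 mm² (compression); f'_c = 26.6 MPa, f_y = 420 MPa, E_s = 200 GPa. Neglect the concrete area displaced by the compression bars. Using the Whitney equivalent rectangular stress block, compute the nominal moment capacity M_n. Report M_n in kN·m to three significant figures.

M_n ≈ 1400 kN·m

Assume both tension and compression steel yield.
Net tension couple steel: A_s − A'_s = 4538 mm².
a = (A_s − A'_s) f_y / (0.85 f'_c b) = 1905960/(0.85 × 26.6 × 325) = 259.38 mm.
c = a/β₁ = 259.38/0.85 = 305.15 mm; ε'_s = 0.003(c − d')/c = 0.0026 ≥ f_y/E_s = 0.0021, so compression steel does yield.
M_n = (A_s − A'_s) f_y (d − a/2) + A'_s f_y (d − d') = [1905960 × (770 − 129.69) + 244440 × (770 − 45)] × 10⁻⁶ = 1220.41 + 177.22 = 1397.63 kN·m.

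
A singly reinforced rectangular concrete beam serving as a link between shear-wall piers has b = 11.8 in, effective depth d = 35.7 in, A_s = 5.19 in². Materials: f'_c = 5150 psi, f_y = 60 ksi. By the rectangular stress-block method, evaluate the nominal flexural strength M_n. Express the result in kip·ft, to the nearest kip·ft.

M_n ≈ 848 kip·ft

T = A_s f_y = 5.19 × 60 = 311.4 kips.
a = T/(0.85 f'_c b) = 311.4/(0.85 × 5.15 × 11.8) = 6.029 in.
M_n = T(d − a/2) = 311.4 × (35.7 − 3.0145) = 10178.3 kip·in = 10178.3/12 = 848.19 kip·ft.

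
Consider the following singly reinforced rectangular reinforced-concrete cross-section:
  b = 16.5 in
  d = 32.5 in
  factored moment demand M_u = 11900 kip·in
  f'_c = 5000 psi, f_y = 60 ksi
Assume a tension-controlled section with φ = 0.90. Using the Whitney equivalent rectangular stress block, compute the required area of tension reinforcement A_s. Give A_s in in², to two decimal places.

A_s ≈ 7.53 in²

M_n = M_u/φ = 11900/0.90 = 13222.2 kip·in.
From M_n = 0.85 f'_c a b (d − a/2):
a = d − √(d² − 2M_n/(0.85 f'_c b)) = 32.5 − √(32.5² − 2 × 13222.2/(0.85 × 5 × 16.5)) = 6.440 in.
A_s = 0.85 f'_c a b / f_y = 0.85 × 5 × 6.440 × 16.5 / 60 = 7.527 in².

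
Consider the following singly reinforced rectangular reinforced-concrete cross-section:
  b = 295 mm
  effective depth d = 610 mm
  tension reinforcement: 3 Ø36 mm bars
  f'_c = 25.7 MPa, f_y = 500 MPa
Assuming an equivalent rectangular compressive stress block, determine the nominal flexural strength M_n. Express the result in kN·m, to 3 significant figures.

M_n ≈ 751 kN·m

A_s = 3 × 1018 = 3054 mm².
T = A_s f_y = 3054 × 500 = 1527000 N = 1527 kN.
From C = T: a = T/(0.85 f'_c b) = 1527000/(0.85 × 25.7 × 295) = 236.95 mm.
M_n = T(d − a/2) = 1527 kN × (610 − 118.475) mm = 750.56 kN·m.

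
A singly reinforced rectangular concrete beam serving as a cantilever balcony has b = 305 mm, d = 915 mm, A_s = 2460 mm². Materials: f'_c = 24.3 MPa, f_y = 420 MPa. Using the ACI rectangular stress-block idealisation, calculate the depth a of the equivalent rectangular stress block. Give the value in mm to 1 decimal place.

a ≈ 164.0 mm

T = A_s f_y = 2460 × 420 = 1033200 N = 1033.2 kN.
Setting C = 0.85 f'_c a b equal to T: a = 1033200/(0.85 × 24.3 × 305) = 164.0 mm.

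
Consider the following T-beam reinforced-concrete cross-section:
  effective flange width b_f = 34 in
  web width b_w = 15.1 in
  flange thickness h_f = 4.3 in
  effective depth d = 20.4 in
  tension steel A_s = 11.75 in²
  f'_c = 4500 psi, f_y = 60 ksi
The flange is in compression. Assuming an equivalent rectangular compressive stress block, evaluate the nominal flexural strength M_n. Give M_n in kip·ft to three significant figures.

Tension: T = A_s f_y = 11.75 × 60 = 705 kips.
Try a within the flange: a = T/(0.85 f'_c b_f) = 705/(0.85 × 4.5 × 34) = 5.421 in.
a = 5.421 > h_f = 4.3 in: the block extends into the web. Split into flange-overhang and web parts.
C_f = 0.85 f'_c (b_f − b_w) h_f = 0.85 × 4.5 × (34 − 15.1) × 4.3 = 310.9 kips.
Remaining web compression depth: a_w = (T − C_f)/(0.85 f'_c b_w) = (705 − 310.9)/(0.85 × 4.5 × 15.1) = 6.823 in.
M_n = C_f(d − h_f/2) + (T − C_f)(d − a_w/2) = 310.9 × (20.4 − 2.15) + 394.1 × (20.4 − 3.4115) = 5673.9 + 6695.2 = 12369.1 kip·in.
M_n = 12369.1/12 = 1030.76 kip·ft.

M_n ≈ 1030 kip·ft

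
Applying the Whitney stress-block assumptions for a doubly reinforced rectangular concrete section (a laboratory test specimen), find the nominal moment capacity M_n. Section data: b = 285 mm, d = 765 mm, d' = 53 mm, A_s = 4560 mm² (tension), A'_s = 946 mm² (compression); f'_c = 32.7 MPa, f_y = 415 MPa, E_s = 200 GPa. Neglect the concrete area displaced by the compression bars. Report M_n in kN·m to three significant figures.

M_n ≈ 1280 kN·m

Assume both tension and compression steel yield.
Net tension couple steel: A_s − A'_s = 3614 mm².
a = (A_s − A'_s) f_y / (0.85 f'_c b) = 1499810/(0.85 × 32.7 × 285) = 189.33 mm.
c = a/β₁ = 189.33/0.816 = 232.02 mm; ε'_s = 0.003(c − d')/c = 0.0023 ≥ f_y/E_s = 0.0021, so compression steel does yield.
M_n = (A_s − A'_s) f_y (d − a/2) + A'_s f_y (d − d') = [1499810 × (765 − 94.665) + 392590 × (765 − 53)] × 10⁻⁶ = 1005.38 + 279.52 = 1284.90 kN·m.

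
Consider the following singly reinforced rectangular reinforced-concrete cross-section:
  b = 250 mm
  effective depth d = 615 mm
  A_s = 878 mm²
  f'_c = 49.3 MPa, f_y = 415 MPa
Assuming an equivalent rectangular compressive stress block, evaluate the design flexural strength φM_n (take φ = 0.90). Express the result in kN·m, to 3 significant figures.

T = A_s f_y = 878 × 415 = 364370 N = 364.37 kN.
From C = T: a = T/(0.85 f'_c b) = 364370/(0.85 × 49.3 × 250) = 34.78 mm.
M_n = T(d − a/2) = 364.37 kN × (615 − 17.39) mm = 217.75 kN·m.
φM_n = 0.90 × 217.75 = 195.98 kN·m.

φM_n ≈ 196 kN·m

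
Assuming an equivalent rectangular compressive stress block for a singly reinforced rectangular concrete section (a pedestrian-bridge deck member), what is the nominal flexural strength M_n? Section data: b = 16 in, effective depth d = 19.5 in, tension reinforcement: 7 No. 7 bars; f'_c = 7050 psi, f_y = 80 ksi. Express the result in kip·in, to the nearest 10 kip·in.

A_s = 7 × 0.6 = 4.2 in².
T = A_s f_y = 4.2 × 80 = 336 kips.
a = T/(0.85 f'_c b) = 336/(0.85 × 7.05 × 16) = 3.504 in.
M_n = T(d − a/2) = 336 × (19.5 − 1.752) = 5963.3 kip·in.

M_n ≈ 5960 kip·in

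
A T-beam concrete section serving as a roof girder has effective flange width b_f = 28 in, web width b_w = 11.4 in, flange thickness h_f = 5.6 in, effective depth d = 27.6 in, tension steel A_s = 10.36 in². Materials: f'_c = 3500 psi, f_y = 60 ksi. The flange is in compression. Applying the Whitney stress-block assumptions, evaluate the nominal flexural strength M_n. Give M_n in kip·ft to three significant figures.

M_n ≈ 1220 kip·ft

Tension: T = A_s f_y = 10.36 × 60 = 621.6 kips.
Try a within the flange: a = T/(0.85 f'_c b_f) = 621.6/(0.85 × 3.5 × 28) = 7.462 in.
a = 7.462 > h_f = 5.6 in: the block extends into the web. Split into flange-overhang and web parts.
C_f = 0.85 f'_c (b_f − b_w) h_f = 0.85 × 3.5 × (28 − 11.4) × 5.6 = 276.6 kips.
Remaining web compression depth: a_w = (T − C_f)/(0.85 f'_c b_w) = (621.6 − 276.6)/(0.85 × 3.5 × 11.4) = 10.172 in.
M_n = C_f(d − h_f/2) + (T − C_f)(d − a_w/2) = 276.6 × (27.6 − 2.8) + 345 × (27.6 − 5.086) = 6859.7 + 7767.3 = 14627.0 kip·in.
M_n = 14627.0/12 = 1218.92 kip·ft.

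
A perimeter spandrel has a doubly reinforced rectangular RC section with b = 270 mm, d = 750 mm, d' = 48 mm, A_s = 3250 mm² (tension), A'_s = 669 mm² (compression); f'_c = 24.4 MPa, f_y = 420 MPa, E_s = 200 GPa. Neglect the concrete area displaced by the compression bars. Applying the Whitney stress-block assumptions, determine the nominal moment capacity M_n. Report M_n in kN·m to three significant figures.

Assume both tension and compression steel yield.
Net tension couple steel: A_s − A'_s = 2581 mm².
a = (A_s − A'_s) f_y / (0.85 f'_c b) = 1084020/(0.85 × 24.4 × 270) = 193.58 mm.
c = a/β₁ = 193.58/0.85 = 227.74 mm; ε'_s = 0.003(c − d')/c = 0.0024 ≥ f_y/E_s = 0.0021, so compression steel does yield.
M_n = (A_s − A'_s) f_y (d − a/2) + A'_s f_y (d − d') = [1084020 × (750 − 96.79) + 280980 × (750 − 48)] × 10⁻⁶ = 708.09 + 197.25 = 905.34 kN·m.

M_n ≈ 905 kN·m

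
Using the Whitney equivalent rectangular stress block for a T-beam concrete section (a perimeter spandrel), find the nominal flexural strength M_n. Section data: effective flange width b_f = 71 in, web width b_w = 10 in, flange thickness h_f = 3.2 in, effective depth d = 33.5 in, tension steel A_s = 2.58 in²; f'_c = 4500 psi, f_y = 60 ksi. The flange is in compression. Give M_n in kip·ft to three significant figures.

Tension: T = A_s f_y = 2.58 × 60 = 154.8 kips.
Try a within the flange: a = T/(0.85 f'_c b_f) = 154.8/(0.85 × 4.5 × 71) = 0.570 in.
Since a = 0.570 ≤ h_f = 3.2 in, the stress block lies entirely in the flange; analyse as a rectangular beam of width b_f.
M_n = T(d − a/2) = 154.8 × (33.5 − 0.285) = 5141.7 kip·in.
M_n = 5141.7/12 = 428.48 kip·ft.

M_n ≈ 428 kip·ft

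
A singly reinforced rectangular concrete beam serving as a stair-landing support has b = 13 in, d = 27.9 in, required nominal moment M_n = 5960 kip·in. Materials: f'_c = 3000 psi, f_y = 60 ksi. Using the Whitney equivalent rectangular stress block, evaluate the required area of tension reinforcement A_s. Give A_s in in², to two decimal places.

A_s ≈ 4.11 in²

From M_n = 0.85 f'_c a b (d − a/2):
a = d − √(d² − 2M_n/(0.85 f'_c b)) = 27.9 − √(27.9² − 2 × 5960/(0.85 × 3 × 13)) = 7.435 in.
A_s = 0.85 f'_c a b / f_y = 0.85 × 3 × 7.435 × 13 / 60 = 4.108 in².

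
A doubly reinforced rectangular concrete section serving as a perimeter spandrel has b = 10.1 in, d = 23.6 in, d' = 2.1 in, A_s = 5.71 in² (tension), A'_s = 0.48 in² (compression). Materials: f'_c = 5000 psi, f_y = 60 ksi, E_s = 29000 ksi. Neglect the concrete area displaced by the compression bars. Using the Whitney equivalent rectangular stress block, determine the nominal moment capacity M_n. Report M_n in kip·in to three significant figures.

M_n ≈ 6880 kip·in

Assume both steels yield.
a = (A_s − A'_s) f_y/(0.85 f'_c b) = (5.71 − 0.48) × 60/(0.85 × 5 × 10.1) = 7.310 in.
c = a/β₁ = 7.310/0.8 = 9.138 in; ε'_s = 0.003(c − d')/c = 0.0023 ≥ ε_y = 0.0021, so the compression steel yields.
M_n = (A_s − A'_s) f_y (d − a/2) + A'_s f_y (d − d') = 313.8 × (23.6 − 3.655) + 28.8 × (23.6 − 2.1) = 6258.7 + 619.2 = 6877.9 kip·in.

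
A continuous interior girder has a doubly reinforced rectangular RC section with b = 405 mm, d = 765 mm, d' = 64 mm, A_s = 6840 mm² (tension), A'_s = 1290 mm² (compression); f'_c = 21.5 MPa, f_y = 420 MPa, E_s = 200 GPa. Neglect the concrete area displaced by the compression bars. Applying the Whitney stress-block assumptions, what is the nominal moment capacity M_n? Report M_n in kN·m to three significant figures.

M_n ≈ 1800 kN·m

Assume both tension and compression steel yield.
Net tension couple steel: A_s − A'_s = 5550 mm².
a = (A_s − A'_s) f_y / (0.85 f'_c b) = 2331000/(0.85 × 21.5 × 405) = 314.94 mm.
c = a/β₁ = 314.94/0.85 = 370.52 mm; ε'_s = 0.003(c − d')/c = 0.0025 ≥ f_y/E_s = 0.0021, so compression steel does yield.
M_n = (A_s − A'_s) f_y (d − a/2) + A'_s f_y (d − d') = [2331000 × (765 − 157.47) + 541800 × (765 − 64)] × 10⁻⁶ = 1416.15 + 379.80 = 1795.95 kN·m.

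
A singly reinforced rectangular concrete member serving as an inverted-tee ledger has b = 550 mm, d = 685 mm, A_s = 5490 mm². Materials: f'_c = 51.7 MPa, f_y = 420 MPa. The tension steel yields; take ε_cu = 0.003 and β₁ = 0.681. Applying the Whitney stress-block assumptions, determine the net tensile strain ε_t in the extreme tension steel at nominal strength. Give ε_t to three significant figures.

a = A_s f_y/(0.85 f'_c b) = 95.40 mm.
β₁ = 0.681, so c = a/β₁ = 95.40/0.681 = 140.09 mm.
From the linear strain diagram with ε_cu = 0.003: ε_t = 0.003 (d − c)/c = 0.003 × (685 − 140.09)/140.09 = 0.0117.
Since ε_t ≥ 0.005, the section is tension-controlled.

ε_t ≈ 0.0117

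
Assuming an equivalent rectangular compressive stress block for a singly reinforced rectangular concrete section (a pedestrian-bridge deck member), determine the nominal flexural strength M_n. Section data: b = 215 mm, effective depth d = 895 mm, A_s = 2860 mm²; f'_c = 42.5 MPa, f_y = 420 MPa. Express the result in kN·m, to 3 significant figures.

T = A_s f_y = 2860 × 420 = 1201200 N = 1201.2 kN.
From C = T: a = T/(0.85 f'_c b) = 1201200/(0.85 × 42.5 × 215) = 154.66 mm.
M_n = T(d − a/2) = 1201.2 kN × (895 − 77.33) mm = 982.19 kN·m.

M_n ≈ 982 kN·m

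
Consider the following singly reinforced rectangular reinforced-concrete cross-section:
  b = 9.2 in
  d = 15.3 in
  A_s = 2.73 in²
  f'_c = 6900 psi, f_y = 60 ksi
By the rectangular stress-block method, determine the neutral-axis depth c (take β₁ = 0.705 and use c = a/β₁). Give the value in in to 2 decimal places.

c ≈ 4.31 in

T = A_s f_y = 2.73 × 60 = 163.8 kips.
a = T/(0.85 f'_c b) = 163.8/(0.85 × 6.9 × 9.2) = 3.0357 in.
With β₁ = 0.705, c = a/β₁ = 3.0357/0.705 = 4.31 in.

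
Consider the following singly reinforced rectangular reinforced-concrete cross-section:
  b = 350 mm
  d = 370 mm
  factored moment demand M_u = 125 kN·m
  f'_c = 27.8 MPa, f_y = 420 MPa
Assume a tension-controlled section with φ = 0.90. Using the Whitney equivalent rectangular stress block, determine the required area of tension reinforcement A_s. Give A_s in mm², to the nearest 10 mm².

M_n = M_u/φ = 125/0.90 = 138.889 kN·m.
With M_n = 0.85 f'_c a b (d − a/2), solve the quadratic for a:
a = d − √(d² − 2M_n/(0.85 f'_c b)) = 370 − √(370² − 2 × 138.889×10⁶/(0.85 × 27.8 × 350)) = 48.58 mm.
A_s = 0.85 f'_c a b / f_y = 0.85 × 27.8 × 48.58 × 350 / 420 = 956.6 mm².

A_s ≈ 960 mm²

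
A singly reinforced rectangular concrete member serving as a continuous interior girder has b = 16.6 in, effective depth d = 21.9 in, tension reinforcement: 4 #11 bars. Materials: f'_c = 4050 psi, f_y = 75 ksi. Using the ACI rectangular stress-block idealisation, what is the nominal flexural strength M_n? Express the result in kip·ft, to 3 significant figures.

M_n ≈ 694 kip·ft

A_s = 4 × 1.56 = 6.24 in².
T = A_s f_y = 6.24 × 75 = 468 kips.
a = T/(0.85 f'_c b) = 468/(0.85 × 4.05 × 16.6) = 8.190 in.
M_n = T(d − a/2) = 468 × (21.9 − 4.095) = 8332.7 kip·in = 8332.7/12 = 694.39 kip·ft.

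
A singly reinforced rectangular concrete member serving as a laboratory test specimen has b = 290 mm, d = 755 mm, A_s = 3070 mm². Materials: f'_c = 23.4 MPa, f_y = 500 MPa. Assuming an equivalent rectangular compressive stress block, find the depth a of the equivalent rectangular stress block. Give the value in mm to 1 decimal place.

T = A_s f_y = 3070 × 500 = 1535000 N = 1535 kN.
Setting C = 0.85 f'_c a b equal to T: a = 1535000/(0.85 × 23.4 × 290) = 266.1 mm.

a ≈ 266.1 mm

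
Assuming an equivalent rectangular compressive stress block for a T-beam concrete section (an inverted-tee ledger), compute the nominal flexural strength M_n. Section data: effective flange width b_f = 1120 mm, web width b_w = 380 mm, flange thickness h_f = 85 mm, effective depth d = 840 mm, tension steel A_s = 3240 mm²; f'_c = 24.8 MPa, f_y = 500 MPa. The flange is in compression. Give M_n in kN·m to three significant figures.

Tension: T = A_s f_y = 3240 × 500 = 1620000 N.
Try a within the flange: a = T/(0.85 f'_c b_f) = 1620000/(0.85 × 24.8 × 1120) = 68.62 mm.
Since a = 68.62 ≤ h_f = 85 mm, the stress block lies entirely in the flange; analyse as a rectangular beam of width b_f.
M_n = T(d − a/2) = 1620000 × (840 − 34.31) = 1305.22 × 10⁶ N·mm.
M_n = 1305.22 kN·m.

M_n ≈ 1310 kN·m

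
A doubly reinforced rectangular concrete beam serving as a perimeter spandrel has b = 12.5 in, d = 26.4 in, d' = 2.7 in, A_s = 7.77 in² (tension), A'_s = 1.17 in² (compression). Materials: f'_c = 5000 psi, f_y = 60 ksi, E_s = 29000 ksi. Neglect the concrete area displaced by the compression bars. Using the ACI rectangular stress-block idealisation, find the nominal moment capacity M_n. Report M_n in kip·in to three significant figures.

Assume both steels yield.
a = (A_s − A'_s) f_y/(0.85 f'_c b) = (7.77 − 1.17) × 60/(0.85 × 5 × 12.5) = 7.454 in.
c = a/β₁ = 7.454/0.8 = 9.318 in; ε'_s = 0.003(c − d')/c = 0.0021 ≥ ε_y = 0.0021, so the compression steel yields.
M_n = (A_s − A'_s) f_y (d − a/2) + A'_s f_y (d − d') = 396 × (26.4 − 3.727) + 70.2 × (26.4 − 2.7) = 8978.5 + 1663.7 = 10642.2 kip·in.

M_n ≈ 10600 kip·in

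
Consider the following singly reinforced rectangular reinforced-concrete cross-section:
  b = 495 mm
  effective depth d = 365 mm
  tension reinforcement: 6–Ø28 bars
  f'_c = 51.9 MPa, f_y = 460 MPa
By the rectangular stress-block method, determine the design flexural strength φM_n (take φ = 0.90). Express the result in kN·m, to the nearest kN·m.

A_s = 6 × 616 = 3696 mm².
T = A_s f_y = 3696 × 460 = 1700160 N = 1700.16 kN.
From C = T: a = T/(0.85 f'_c b) = 1700160/(0.85 × 51.9 × 495) = 77.86 mm.
M_n = T(d − a/2) = 1700.16 kN × (365 − 38.93) mm = 554.37 kN·m.
φM_n = 0.90 × 554.37 = 498.93 kN·m.

φM_n ≈ 499 kN·m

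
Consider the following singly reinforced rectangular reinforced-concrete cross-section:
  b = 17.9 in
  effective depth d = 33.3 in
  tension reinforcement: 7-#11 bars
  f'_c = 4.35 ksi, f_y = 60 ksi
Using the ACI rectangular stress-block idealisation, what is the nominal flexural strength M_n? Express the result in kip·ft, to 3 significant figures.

A_s = 7 × 1.56 = 10.92 in².
T = A_s f_y = 10.92 × 60 = 655.2 kips.
a = T/(0.85 f'_c b) = 655.2/(0.85 × 4.35 × 17.9) = 9.899 in.
M_n = T(d − a/2) = 655.2 × (33.3 − 4.9495) = 18575.2 kip·in = 18575.2/12 = 1547.93 kip·ft.

M_n ≈ 1550 kip·ft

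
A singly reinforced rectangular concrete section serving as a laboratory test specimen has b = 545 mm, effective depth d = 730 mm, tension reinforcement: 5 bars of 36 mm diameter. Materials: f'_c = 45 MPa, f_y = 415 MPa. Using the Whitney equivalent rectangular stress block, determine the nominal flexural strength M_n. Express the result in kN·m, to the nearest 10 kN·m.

M_n ≈ 1430 kN·m

A_s = 5 × 1018 = 5090 mm².
T = A_s f_y = 5090 × 415 = 2112350 N = 2112.35 kN.
From C = T: a = T/(0.85 f'_c b) = 2112350/(0.85 × 45 × 545) = 101.33 mm.
M_n = T(d − a/2) = 2112.35 kN × (730 − 50.665) mm = 1434.99 kN·m.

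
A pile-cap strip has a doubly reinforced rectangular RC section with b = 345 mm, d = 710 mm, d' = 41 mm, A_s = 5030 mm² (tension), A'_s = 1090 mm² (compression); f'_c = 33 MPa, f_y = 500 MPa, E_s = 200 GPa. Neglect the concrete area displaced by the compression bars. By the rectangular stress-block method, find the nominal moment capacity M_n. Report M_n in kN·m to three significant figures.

Assume both tension and compression steel yield.
Net tension couple steel: A_s − A'_s = 3940 mm².
a = (A_s − A'_s) f_y / (0.85 f'_c b) = 1970000/(0.85 × 33 × 345) = 203.57 mm.
c = a/β₁ = 203.57/0.814 = 250.09 mm; ε'_s = 0.003(c − d')/c = 0.0025 ≥ f_y/E_s = 0.0025, so compression steel does yield.
M_n = (A_s − A'_s) f_y (d − a/2) + A'_s f_y (d − d') = [1970000 × (710 − 101.785) + 545000 × (710 − 41)] × 10⁻⁶ = 1198.18 + 364.61 = 1562.79 kN·m.

M_n ≈ 1560 kN·m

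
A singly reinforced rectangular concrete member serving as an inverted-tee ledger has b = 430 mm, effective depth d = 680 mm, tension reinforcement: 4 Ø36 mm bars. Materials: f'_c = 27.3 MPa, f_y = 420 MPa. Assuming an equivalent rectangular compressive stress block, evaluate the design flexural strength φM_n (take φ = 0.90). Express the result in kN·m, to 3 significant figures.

φM_n ≈ 915 kN·m

A_s = 4 × 1018 = 4072 mm².
T = A_s f_y = 4072 × 420 = 1710240 N = 1710.24 kN.
From C = T: a = T/(0.85 f'_c b) = 1710240/(0.85 × 27.3 × 430) = 171.40 mm.
M_n = T(d − a/2) = 1710.24 kN × (680 − 85.7) mm = 1016.40 kN·m.
φM_n = 0.90 × 1016.40 = 914.76 kN·m.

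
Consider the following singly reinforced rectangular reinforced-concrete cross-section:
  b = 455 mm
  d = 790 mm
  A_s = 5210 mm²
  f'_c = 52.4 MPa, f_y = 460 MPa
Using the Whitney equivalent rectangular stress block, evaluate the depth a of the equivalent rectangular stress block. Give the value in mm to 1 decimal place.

a ≈ 118.3 mm

T = A_s f_y = 5210 × 460 = 2396600 N = 2396.6 kN.
Setting C = 0.85 f'_c a b equal to T: a = 2396600/(0.85 × 52.4 × 455) = 118.3 mm.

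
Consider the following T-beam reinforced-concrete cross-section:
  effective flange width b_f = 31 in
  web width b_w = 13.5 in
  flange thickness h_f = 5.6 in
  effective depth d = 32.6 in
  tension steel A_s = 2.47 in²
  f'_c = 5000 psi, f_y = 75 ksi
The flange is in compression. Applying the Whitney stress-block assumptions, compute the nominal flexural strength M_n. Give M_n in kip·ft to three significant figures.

M_n ≈ 492 kip·ft

Tension: T = A_s f_y = 2.47 × 75 = 185.25 kips.
Try a within the flange: a = T/(0.85 f'_c b_f) = 185.25/(0.85 × 5 × 31) = 1.406 in.
Since a = 1.406 ≤ h_f = 5.6 in, the stress block lies entirely in the flange; analyse as a rectangular beam of width b_f.
M_n = T(d − a/2) = 185.25 × (32.6 − 0.703) = 5908.9 kip·in.
M_n = 5908.9/12 = 492.41 kip·ft.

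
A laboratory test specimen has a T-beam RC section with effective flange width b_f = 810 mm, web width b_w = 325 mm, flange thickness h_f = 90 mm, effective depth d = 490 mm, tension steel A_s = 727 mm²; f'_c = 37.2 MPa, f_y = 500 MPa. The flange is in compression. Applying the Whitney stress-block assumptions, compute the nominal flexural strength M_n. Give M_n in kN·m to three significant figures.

M_n ≈ 176 kN·m

Tension: T = A_s f_y = 727 × 500 = 363500 N.
Try a within the flange: a = T/(0.85 f'_c b_f) = 363500/(0.85 × 37.2 × 810) = 14.19 mm.
Since a = 14.19 ≤ h_f = 90 mm, the stress block lies entirely in the flange; analyse as a rectangular beam of width b_f.
M_n = T(d − a/2) = 363500 × (490 − 7.095) = 175.54 × 10⁶ N·mm.
M_n = 175.54 kN·m.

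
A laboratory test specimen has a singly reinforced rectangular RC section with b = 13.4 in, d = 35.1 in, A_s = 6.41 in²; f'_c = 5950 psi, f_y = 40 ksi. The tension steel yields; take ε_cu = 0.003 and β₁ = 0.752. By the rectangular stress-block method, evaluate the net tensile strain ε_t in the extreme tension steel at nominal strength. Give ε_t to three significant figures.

a = A_s f_y/(0.85 f'_c b) = 3.783 in.
β₁ = 0.752, so c = a/β₁ = 3.783/0.752 = 5.031 in.
From the linear strain diagram with ε_cu = 0.003: ε_t = 0.003 (d − c)/c = 0.003 × (35.1 − 5.031)/5.031 = 0.0179.
Since ε_t ≥ 0.005, the section is tension-controlled.

ε_t ≈ 0.0179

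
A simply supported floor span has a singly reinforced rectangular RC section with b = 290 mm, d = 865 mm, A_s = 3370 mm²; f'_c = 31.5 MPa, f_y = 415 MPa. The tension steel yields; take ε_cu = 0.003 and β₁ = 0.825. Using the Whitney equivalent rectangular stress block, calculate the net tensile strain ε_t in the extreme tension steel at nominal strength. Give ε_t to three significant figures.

ε_t ≈ 0.00889

a = A_s f_y/(0.85 f'_c b) = 180.12 mm.
β₁ = 0.825, so c = a/β₁ = 180.12/0.825 = 218.33 mm.
From the linear strain diagram with ε_cu = 0.003: ε_t = 0.003 (d − c)/c = 0.003 × (865 − 218.33)/218.33 = 0.00889.
Since ε_t ≥ 0.005, the section is tension-controlled.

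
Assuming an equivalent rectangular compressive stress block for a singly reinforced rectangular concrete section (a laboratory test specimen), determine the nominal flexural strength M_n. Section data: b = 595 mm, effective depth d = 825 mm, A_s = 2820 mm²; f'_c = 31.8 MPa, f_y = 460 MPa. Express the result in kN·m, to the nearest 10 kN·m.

M_n ≈ 1020 kN·m

T = A_s f_y = 2820 × 460 = 1297200 N = 1297.2 kN.
From C = T: a = T/(0.85 f'_c b) = 1297200/(0.85 × 31.8 × 595) = 80.66 mm.
M_n = T(d − a/2) = 1297.2 kN × (825 − 40.33) mm = 1017.87 kN·m.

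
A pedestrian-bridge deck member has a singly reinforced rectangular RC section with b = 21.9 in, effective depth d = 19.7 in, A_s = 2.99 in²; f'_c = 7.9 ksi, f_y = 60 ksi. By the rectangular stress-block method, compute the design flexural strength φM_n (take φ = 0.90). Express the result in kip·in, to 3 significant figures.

T = A_s f_y = 2.99 × 60 = 179.4 kips.
a = T/(0.85 f'_c b) = 179.4/(0.85 × 7.9 × 21.9) = 1.220 in.
M_n = T(d − a/2) = 179.4 × (19.7 − 0.61) = 3424.7 kip·in.
φM_n = 0.90 × 3424.7 = 3082.2 kip·in.

φM_n ≈ 3080 kip·in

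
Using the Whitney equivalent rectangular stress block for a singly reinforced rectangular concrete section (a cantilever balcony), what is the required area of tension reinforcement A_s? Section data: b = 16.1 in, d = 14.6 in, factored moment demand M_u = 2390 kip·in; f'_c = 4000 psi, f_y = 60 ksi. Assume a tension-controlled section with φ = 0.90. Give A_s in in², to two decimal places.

M_n = M_u/φ = 2390/0.90 = 2655.56 kip·in.
From M_n = 0.85 f'_c a b (d − a/2):
a = d − √(d² − 2M_n/(0.85 f'_c b)) = 14.6 − √(14.6² − 2 × 2655.56/(0.85 × 4 × 16.1)) = 3.823 in.
A_s = 0.85 f'_c a b / f_y = 0.85 × 4 × 3.823 × 16.1 / 60 = 3.488 in².

A_s ≈ 3.49 in²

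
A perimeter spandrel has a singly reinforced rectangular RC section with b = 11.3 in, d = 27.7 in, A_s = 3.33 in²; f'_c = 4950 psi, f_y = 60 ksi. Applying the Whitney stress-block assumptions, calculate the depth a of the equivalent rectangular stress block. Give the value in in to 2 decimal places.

T = A_s f_y = 3.33 × 60 = 199.8 kips.
a = T/(0.85 f'_c b) = 199.8/(0.85 × 4.95 × 11.3) = 4.20 in.

a ≈ 4.20 in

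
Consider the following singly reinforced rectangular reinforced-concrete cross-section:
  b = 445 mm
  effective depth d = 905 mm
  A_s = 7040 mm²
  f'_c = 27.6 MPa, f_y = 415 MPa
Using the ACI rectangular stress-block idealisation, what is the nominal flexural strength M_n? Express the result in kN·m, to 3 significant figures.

M_n ≈ 2240 kN·m

T = A_s f_y = 7040 × 415 = 2921600 N = 2921.6 kN.
From C = T: a = T/(0.85 f'_c b) = 2921600/(0.85 × 27.6 × 445) = 279.85 mm.
M_n = T(d − a/2) = 2921.6 kN × (905 − 139.925) mm = 2235.24 kN·m.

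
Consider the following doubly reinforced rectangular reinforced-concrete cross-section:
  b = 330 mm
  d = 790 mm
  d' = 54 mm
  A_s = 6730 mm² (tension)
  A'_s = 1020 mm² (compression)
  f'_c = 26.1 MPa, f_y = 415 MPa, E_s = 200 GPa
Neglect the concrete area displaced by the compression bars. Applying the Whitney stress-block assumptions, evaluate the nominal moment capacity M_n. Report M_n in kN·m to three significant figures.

M_n ≈ 1800 kN·m

Assume both tension and compression steel yield.
Net tension couple steel: A_s − A'_s = 5710 mm².
a = (A_s − A'_s) f_y / (0.85 f'_c b) = 2369650/(0.85 × 26.1 × 330) = 323.68 mm.
c = a/β₁ = 323.68/0.85 = 380.80 mm; ε'_s = 0.003(c − d')/c = 0.0026 ≥ f_y/E_s = 0.0021, so compression steel does yield.
M_n = (A_s − A'_s) f_y (d − a/2) + A'_s f_y (d − d') = [2369650 × (790 − 161.84) + 423300 × (790 − 54)] × 10⁻⁶ = 1488.52 + 311.55 = 1800.07 kN·m.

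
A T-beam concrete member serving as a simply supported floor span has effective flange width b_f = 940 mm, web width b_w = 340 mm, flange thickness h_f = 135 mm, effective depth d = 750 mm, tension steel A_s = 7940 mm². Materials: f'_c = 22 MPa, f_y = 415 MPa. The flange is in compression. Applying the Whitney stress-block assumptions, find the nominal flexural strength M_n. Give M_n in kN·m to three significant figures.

M_n ≈ 2120 kN·m

Tension: T = A_s f_y = 7940 × 415 = 3295100 N.
Try a within the flange: a = T/(0.85 f'_c b_f) = 3295100/(0.85 × 22 × 940) = 187.46 mm.
a = 187.46 > h_f = 135 mm: the block extends into the web. Split into flange-overhang and web parts.
C_f = 0.85 f'_c (b_f − b_w) h_f = 0.85 × 22 × (940 − 340) × 135 = 1514700 N.
Remaining web compression depth: a_w = (T − C_f)/(0.85 f'_c b_w) = (3295100 − 1514700)/(0.85 × 22 × 340) = 280.03 mm.
M_n = C_f(d − h_f/2) + (T − C_f)(d − a_w/2) = 1514700 × (750 − 67.5) + 1780400 × (750 − 140.015) = 1033.78 + 1086.02 = 2119.80 × 10⁶ N·mm.
M_n = 2119.80 kN·m.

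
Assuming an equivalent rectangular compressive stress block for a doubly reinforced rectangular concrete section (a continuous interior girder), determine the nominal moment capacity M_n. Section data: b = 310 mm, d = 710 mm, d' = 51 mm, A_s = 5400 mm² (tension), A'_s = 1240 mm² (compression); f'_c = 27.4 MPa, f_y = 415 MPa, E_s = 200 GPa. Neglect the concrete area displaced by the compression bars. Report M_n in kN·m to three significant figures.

M_n ≈ 1360 kN·m

Assume both tension and compression steel yield.
Net tension couple steel: A_s − A'_s = 4160 mm².
a = (A_s − A'_s) f_y / (0.85 f'_c b) = 1726400/(0.85 × 27.4 × 310) = 239.12 mm.
c = a/β₁ = 239.12/0.85 = 281.32 mm; ε'_s = 0.003(c − d')/c = 0.0025 ≥ f_y/E_s = 0.0021, so compression steel does yield.
M_n = (A_s − A'_s) f_y (d − a/2) + A'_s f_y (d − d') = [1726400 × (710 − 119.56) + 514600 × (710 − 51)] × 10⁻⁶ = 1019.34 + 339.12 = 1358.46 kN·m.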